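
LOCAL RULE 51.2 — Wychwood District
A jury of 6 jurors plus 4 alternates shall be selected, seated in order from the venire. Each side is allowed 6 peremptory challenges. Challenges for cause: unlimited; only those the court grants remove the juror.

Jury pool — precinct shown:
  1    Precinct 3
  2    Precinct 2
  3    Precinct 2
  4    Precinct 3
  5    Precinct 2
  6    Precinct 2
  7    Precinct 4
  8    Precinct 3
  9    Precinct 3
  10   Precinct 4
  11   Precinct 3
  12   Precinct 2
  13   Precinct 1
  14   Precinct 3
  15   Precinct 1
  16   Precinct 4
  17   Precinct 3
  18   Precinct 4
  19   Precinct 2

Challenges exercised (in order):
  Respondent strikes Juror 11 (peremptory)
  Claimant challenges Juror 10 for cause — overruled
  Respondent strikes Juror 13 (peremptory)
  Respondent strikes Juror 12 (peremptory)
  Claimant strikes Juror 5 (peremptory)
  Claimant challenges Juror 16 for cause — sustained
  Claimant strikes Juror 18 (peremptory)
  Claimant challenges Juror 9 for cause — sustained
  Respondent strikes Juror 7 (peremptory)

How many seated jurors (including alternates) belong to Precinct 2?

Removed: #5, #7, #9, #11, #12, #13, #16, #18.
Seated (10 incl. alternates): #1, #2, #3, #4, #6, #8, #10, #14, #15, #17.
Of those, in Precinct 2: #2, #3, #6 → 3.

3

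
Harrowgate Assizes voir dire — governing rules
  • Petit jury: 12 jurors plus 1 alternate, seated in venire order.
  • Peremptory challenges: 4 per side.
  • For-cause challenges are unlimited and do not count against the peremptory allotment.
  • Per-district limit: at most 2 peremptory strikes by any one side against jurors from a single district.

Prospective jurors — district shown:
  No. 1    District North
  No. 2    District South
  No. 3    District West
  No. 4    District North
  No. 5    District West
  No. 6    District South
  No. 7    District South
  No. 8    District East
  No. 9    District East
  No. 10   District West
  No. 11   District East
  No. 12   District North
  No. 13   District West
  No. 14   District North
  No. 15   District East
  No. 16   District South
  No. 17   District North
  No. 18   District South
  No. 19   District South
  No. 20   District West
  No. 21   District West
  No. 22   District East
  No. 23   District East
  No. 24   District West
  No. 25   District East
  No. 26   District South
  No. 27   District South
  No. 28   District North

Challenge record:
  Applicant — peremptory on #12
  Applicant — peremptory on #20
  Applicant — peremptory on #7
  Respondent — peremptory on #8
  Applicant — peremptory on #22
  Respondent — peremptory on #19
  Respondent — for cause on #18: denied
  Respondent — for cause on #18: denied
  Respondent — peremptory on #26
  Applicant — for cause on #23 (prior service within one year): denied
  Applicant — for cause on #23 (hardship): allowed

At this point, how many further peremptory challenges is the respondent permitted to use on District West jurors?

Respondent peremptories so far: #8, #19, #26 — 3 of 4 used, 1 left overall.
Against District West: none yet — per-district cap 2 leaves 2.
Binding limit: min(1, 2) = 1.

1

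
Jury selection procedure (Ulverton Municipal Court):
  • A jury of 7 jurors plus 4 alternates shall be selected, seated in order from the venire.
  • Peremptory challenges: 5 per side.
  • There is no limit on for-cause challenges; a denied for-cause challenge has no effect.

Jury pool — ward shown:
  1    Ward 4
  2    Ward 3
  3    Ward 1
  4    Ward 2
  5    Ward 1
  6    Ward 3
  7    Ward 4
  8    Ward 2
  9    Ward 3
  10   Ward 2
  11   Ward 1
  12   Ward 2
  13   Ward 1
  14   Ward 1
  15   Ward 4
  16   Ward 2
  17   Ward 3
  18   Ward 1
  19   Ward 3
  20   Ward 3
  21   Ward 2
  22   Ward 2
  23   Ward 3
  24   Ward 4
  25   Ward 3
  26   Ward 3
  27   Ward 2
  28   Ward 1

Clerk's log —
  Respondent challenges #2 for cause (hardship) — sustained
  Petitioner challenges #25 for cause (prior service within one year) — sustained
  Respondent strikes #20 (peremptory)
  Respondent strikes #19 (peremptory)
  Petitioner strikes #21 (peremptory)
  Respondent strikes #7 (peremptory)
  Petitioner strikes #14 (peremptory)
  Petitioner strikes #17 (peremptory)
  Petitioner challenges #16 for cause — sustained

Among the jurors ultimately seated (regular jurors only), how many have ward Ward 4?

Removed: #2, #7, #14, #16, #17, #19, #20, #21, #25.
Seated jurors 1–7: #1, #3, #4, #5, #6, #8, #9 (alternates #10, #11, #12, #13 not counted).
Of those, in Ward 4: #1 → 1.

1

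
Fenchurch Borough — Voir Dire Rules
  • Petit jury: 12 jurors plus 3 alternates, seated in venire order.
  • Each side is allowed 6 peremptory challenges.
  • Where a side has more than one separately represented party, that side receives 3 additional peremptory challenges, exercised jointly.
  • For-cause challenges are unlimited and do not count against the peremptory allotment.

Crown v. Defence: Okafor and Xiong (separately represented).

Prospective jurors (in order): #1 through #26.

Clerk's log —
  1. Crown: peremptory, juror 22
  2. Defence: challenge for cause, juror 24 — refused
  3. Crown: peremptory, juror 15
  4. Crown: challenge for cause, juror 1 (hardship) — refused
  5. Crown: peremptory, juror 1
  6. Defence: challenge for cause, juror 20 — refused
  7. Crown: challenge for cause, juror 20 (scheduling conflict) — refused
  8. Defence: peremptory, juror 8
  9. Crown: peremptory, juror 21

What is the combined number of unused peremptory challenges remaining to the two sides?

10

Crown allotment: 6. Defence allotment: 6 base + 3 multi-party = 9.
Crown peremptories used: #22, #15, #1, #21 — 4 (for-cause on #1, #20 don't count).
Defence peremptories used: #8 — 1 (for-cause on #24, #20 don't count).
Remaining: (6 − 4) + (9 − 1) = 10.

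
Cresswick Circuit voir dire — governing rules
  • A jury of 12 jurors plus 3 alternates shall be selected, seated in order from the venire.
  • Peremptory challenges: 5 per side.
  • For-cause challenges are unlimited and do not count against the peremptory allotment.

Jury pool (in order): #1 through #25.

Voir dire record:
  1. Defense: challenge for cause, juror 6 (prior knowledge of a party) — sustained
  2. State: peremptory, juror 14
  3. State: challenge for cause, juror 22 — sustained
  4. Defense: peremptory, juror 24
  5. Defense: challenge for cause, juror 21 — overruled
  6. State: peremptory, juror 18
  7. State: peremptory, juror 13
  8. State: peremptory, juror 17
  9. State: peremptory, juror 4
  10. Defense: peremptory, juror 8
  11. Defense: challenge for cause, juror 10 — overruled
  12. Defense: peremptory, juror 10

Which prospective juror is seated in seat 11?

Removed: #4, #6, #8, #10, #13, #14, #17, #18, #22, #24. (#21 stays — for-cause denied.)
Seating in order: seats 1–12 → #1, #2, #3, #5, #7, #9, #11, #12, #15, #16, #19, #20; alternates → #21, #23, #25.
So seat 11 is #19.

19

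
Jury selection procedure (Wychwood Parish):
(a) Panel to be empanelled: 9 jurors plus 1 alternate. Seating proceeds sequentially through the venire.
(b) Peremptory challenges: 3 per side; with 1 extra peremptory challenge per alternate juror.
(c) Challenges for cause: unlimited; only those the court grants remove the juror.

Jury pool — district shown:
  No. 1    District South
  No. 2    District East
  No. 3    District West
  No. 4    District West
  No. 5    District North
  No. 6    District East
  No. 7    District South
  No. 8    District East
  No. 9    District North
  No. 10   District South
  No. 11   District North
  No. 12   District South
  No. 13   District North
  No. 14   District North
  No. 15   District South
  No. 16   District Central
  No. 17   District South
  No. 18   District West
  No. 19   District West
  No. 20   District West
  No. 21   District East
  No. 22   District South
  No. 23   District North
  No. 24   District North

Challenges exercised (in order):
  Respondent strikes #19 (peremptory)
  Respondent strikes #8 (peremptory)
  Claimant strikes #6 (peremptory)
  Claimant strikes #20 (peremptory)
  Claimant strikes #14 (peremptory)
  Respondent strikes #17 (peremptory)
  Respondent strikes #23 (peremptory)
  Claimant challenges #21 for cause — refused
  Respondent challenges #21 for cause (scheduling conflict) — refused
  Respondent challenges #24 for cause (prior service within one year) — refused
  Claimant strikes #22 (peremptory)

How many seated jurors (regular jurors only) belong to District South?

Removed: #6, #8, #14, #17, #19, #20, #22, #23.
Seated jurors 1–9: #1, #2, #3, #4, #5, #7, #9, #10, #11 (alternates #12 not counted).
Of those, in District South: #1, #7, #10 → 3.

3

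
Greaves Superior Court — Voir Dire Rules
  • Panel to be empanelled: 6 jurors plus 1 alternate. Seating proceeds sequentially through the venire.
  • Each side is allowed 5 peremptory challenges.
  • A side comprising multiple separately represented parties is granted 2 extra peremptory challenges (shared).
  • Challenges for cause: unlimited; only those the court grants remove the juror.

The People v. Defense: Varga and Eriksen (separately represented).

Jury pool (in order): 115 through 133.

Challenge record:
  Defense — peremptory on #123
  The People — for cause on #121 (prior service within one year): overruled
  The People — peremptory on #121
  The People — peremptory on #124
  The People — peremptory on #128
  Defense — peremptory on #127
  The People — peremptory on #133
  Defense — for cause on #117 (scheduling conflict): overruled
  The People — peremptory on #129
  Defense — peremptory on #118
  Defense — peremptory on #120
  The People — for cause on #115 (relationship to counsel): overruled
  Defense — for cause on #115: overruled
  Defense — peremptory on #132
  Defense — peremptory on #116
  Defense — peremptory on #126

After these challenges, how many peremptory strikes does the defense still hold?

Defense allotment: 5 base + 2 multi-party = 7.
Defense peremptories used: #123, #127, #118, #120, #132, #116, #126 — 7 (for-cause on #117, #115 don't count).
Remaining: 7 − 7 = 0.

0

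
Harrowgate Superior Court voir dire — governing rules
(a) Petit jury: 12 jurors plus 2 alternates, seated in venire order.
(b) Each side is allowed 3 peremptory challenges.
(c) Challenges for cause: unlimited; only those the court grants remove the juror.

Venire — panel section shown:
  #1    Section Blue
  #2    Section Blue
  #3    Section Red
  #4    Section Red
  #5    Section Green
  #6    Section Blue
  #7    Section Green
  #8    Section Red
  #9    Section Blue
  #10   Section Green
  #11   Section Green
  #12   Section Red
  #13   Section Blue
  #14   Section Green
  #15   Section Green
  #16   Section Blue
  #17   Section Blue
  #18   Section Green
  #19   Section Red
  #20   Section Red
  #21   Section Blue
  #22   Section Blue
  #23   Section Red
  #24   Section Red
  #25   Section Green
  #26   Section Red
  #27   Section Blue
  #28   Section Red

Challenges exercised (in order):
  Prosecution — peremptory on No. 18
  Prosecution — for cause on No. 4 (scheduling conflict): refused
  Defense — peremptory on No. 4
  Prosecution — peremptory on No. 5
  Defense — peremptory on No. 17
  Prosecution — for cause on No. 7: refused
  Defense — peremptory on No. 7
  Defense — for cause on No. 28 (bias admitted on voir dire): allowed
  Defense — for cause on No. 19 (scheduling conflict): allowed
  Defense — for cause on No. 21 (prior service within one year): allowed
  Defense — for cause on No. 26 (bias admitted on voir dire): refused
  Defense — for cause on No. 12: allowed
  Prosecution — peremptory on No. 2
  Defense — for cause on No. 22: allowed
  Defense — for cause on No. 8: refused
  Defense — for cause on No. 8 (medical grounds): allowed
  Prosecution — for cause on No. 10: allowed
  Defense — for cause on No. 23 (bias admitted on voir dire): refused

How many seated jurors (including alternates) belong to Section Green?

4

Removed: #2, #4, #5, #7, #8, #10, #12, #17, #18, #19, #21, #22, #28.
Seated (14 incl. alternates): #1, #3, #6, #9, #11, #13, #14, #15, #16, #20, #23, #24, #25, #26.
Of those, in Section Green: #11, #14, #15, #25 → 4.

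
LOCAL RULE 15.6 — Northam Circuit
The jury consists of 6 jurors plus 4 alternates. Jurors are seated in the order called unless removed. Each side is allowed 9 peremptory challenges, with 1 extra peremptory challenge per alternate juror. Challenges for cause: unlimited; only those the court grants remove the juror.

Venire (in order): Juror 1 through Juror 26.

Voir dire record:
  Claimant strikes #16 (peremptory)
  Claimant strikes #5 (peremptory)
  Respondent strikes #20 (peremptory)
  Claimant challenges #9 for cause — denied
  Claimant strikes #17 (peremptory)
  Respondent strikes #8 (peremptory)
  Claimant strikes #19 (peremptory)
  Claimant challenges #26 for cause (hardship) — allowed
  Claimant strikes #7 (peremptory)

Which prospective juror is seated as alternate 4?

13

Removed: #5, #7, #8, #16, #17, #19, #20, #26. (#9 stays — for-cause denied.)
Seating in order: seats 1–6 → #1, #2, #3, #4, #6, #9; alternates → #10, #11, #12, #13.
So alternate 4 is #13.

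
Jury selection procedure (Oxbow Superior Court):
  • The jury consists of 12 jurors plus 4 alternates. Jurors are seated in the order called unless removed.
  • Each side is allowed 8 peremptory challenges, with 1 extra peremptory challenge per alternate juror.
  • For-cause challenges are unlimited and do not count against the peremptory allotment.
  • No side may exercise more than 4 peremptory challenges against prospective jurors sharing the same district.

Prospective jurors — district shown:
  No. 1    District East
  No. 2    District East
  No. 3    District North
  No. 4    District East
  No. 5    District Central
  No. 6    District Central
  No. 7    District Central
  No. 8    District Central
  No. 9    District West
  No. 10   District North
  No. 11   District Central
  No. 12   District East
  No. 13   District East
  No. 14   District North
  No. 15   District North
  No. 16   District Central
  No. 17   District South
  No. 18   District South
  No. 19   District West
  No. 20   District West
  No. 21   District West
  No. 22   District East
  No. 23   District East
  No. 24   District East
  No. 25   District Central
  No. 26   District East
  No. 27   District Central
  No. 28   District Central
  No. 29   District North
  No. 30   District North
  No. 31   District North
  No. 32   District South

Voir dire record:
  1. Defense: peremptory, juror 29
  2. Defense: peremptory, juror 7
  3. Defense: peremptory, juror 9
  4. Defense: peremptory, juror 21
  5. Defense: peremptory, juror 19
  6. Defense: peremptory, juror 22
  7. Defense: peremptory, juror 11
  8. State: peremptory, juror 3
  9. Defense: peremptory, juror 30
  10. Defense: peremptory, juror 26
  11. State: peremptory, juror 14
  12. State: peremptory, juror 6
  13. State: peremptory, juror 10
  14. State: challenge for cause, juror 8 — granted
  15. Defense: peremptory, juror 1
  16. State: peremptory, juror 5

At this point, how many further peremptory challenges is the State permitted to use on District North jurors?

1

State peremptories so far: #3, #14, #6, #10, #5 — 5 of 12 used, 7 left overall.
Against District North: #3, #14, #10 — 3 used; per-district cap 4 leaves 1.
Binding limit: min(7, 1) = 1.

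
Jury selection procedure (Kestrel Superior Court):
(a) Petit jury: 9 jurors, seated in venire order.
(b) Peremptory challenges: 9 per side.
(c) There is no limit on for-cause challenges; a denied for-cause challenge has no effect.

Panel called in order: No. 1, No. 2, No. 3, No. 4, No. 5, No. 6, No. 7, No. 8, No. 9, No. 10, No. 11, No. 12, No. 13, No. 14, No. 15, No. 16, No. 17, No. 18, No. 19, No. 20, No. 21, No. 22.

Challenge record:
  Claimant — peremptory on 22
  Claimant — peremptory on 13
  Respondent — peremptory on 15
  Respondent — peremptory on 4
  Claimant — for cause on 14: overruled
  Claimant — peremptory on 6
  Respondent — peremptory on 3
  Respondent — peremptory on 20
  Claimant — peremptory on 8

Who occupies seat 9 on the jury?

Removed: #3, #4, #6, #8, #13, #15, #20, #22. (#14 stays — for-cause denied.)
Seating in order: seats 1–9 → #1, #2, #5, #7, #9, #10, #11, #12, #14.
So seat 9 is #14.

14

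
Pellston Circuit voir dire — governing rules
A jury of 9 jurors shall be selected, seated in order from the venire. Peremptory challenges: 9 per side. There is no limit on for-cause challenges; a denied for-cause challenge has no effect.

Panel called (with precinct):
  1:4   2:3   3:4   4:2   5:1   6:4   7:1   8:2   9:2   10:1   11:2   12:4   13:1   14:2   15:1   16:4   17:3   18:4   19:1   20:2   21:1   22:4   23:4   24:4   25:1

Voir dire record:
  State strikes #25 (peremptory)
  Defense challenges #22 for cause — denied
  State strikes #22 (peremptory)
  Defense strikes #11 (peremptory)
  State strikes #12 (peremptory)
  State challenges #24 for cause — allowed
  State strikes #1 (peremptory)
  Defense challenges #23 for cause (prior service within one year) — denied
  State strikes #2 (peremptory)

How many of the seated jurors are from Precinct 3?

Removed: #1, #2, #11, #12, #22, #24, #25.
Seated jurors 1–9: #3, #4, #5, #6, #7, #8, #9, #10, #13.
None of those are in Precinct 3 → 0.

0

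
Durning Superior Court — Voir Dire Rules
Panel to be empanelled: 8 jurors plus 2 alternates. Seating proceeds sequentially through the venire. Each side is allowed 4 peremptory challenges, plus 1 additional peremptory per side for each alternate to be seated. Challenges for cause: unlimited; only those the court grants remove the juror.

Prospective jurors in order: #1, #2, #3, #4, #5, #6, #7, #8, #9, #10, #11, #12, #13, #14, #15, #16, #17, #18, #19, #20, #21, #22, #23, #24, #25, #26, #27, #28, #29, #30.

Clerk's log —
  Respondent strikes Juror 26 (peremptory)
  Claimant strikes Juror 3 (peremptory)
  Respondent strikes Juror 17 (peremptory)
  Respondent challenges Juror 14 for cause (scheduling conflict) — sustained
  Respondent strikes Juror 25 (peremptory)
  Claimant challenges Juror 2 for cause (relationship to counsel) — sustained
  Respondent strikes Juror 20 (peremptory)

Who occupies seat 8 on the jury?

Removed: #2, #3, #14, #17, #20, #25, #26.
Seating in order: seats 1–8 → #1, #4, #5, #6, #7, #8, #9, #10; alternates → #11, #12.
So seat 8 is #10.

10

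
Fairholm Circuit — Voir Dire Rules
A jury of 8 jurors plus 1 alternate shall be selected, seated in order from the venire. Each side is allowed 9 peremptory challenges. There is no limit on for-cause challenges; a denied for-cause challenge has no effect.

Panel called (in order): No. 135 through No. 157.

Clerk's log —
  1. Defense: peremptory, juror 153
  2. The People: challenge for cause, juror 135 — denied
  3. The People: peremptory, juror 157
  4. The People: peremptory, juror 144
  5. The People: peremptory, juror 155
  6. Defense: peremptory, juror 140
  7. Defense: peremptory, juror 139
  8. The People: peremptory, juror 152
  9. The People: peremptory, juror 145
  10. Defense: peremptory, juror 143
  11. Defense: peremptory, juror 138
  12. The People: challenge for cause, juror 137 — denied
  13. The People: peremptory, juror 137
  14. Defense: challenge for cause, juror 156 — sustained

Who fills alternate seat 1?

150

Removed: #137, #138, #139, #140, #143, #144, #145, #152, #153, #155, #156, #157. (#135 stays — for-cause denied.)
Seating in order: seats 1–8 → #135, #136, #141, #142, #146, #147, #148, #149; alternates → #150.
So alternate 1 is #150.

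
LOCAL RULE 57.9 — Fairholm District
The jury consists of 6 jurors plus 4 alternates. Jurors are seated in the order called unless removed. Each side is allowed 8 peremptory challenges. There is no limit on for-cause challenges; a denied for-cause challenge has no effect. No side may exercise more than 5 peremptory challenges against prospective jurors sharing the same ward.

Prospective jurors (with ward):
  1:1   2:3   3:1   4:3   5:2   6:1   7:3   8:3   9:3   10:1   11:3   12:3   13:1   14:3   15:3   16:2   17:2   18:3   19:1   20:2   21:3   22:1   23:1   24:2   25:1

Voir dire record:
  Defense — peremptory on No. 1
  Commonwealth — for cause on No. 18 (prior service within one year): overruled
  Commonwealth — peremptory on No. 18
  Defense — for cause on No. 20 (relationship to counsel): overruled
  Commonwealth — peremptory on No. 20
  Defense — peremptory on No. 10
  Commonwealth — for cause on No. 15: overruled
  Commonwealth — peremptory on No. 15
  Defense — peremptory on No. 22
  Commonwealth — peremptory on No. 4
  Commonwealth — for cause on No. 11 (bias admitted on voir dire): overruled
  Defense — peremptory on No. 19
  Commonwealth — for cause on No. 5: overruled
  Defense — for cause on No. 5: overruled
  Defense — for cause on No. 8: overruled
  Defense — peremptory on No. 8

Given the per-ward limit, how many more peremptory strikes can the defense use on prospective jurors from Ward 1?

1

Defense peremptories so far: #1, #10, #22, #19, #8 — 5 of 8 used, 3 left overall.
Against Ward 1: #1, #10, #22, #19 — 4 used; per-ward cap 5 leaves 1.
Binding limit: min(3, 1) = 1.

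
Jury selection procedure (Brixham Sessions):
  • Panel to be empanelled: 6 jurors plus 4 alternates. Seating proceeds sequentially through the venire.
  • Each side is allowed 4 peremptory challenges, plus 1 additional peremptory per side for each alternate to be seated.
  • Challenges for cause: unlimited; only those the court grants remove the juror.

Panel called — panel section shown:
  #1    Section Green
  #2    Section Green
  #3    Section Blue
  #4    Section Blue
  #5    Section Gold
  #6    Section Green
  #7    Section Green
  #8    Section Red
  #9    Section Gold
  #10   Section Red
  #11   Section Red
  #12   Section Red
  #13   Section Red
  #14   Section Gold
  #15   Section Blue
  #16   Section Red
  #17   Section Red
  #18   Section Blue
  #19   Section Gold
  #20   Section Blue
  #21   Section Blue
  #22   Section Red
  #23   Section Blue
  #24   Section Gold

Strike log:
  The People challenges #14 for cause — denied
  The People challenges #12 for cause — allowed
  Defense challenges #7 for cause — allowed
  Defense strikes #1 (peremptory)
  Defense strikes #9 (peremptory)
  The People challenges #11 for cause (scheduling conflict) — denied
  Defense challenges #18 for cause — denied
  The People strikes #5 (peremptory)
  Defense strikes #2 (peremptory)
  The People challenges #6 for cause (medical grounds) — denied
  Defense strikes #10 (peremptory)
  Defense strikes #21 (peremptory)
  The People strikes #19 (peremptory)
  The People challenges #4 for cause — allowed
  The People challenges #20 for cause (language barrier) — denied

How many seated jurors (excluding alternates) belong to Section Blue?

Removed: #1, #2, #4, #5, #7, #9, #10, #12, #19, #21.
Seated jurors 1–6: #3, #6, #8, #11, #13, #14 (alternates #15, #16, #17, #18 not counted).
Of those, in Section Blue: #3 → 1.

1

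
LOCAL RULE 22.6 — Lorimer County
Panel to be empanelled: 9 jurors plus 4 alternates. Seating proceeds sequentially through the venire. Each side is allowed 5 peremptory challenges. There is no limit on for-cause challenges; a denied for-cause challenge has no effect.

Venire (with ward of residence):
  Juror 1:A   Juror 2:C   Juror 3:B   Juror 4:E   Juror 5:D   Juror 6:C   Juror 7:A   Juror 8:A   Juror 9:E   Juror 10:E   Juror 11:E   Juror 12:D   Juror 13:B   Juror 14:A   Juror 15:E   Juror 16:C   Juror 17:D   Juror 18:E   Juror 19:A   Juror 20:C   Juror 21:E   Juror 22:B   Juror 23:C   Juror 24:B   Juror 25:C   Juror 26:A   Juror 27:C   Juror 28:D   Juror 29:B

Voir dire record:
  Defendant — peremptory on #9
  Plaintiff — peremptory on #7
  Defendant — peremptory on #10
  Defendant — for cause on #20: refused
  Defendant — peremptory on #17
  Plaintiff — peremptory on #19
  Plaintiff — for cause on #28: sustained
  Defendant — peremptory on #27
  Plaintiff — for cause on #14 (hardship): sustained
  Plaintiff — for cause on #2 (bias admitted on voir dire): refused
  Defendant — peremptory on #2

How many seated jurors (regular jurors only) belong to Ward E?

2

Removed: #2, #7, #9, #10, #14, #17, #19, #27, #28.
Seated jurors 1–9: #1, #3, #4, #5, #6, #8, #11, #12, #13 (alternates #15, #16, #18, #20 not counted).
Of those, in Ward E: #4, #11 → 2.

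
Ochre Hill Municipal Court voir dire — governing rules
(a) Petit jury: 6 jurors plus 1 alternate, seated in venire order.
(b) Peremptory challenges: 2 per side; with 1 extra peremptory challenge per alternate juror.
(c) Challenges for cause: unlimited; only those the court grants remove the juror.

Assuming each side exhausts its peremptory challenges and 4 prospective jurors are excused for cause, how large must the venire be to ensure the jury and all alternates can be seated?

Seats to fill: 6 + 1 alternates = 7.
Peremptories: 2 + 1×1 = 3 per side × 2 sides = 6.
For-cause removals: 4.
Minimum venire: 7 + 6 + 4 = 17.

17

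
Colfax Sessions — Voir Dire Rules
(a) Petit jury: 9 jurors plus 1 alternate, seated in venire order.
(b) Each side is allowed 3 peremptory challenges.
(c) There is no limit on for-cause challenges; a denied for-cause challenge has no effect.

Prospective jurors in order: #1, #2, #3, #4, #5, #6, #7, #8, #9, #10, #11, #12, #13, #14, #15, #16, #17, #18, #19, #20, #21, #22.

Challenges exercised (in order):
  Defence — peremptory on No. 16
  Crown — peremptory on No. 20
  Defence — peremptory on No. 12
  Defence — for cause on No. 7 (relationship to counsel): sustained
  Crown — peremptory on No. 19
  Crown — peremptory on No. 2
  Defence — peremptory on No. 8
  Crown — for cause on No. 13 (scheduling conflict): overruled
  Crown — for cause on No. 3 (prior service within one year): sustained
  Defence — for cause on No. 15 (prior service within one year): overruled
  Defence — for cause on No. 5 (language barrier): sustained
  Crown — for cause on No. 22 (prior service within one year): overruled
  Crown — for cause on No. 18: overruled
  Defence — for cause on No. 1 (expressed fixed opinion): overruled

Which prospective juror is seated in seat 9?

Removed: #2, #3, #5, #7, #8, #12, #16, #19, #20. (#1, #13, #15, #18, #22 stay — for-cause denied.)
Filling seats in venire order through position 9: #1, #4, #6, #9, #10, #11, #13, #14, #15.
So seat 9 is #15.

15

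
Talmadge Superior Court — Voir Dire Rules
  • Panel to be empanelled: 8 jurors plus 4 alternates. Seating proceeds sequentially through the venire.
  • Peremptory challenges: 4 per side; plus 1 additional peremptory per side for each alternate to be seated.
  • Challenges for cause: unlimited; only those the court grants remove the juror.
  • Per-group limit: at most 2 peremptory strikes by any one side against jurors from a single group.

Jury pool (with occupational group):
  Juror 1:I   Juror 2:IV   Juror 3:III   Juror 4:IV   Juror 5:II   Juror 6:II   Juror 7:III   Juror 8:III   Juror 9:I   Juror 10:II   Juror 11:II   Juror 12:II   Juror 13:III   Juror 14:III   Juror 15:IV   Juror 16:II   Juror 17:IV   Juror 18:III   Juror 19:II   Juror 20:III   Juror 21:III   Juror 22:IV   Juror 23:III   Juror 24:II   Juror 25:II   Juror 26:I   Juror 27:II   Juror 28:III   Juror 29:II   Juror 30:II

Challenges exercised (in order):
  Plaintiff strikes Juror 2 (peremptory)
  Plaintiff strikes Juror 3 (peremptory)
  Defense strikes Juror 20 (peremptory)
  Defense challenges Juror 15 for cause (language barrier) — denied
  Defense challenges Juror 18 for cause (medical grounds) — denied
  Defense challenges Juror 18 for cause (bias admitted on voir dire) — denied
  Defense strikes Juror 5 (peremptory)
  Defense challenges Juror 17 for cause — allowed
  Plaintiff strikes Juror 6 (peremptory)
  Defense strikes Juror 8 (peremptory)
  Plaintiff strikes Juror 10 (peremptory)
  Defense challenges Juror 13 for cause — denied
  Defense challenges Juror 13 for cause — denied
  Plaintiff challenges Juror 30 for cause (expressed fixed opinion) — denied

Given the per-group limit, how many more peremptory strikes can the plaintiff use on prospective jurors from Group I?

2

Plaintiff peremptories so far: #2, #3, #6, #10 — 4 of 8 used, 4 left overall.
Against Group I: none yet — per-group cap 2 leaves 2.
Binding limit: min(4, 2) = 2.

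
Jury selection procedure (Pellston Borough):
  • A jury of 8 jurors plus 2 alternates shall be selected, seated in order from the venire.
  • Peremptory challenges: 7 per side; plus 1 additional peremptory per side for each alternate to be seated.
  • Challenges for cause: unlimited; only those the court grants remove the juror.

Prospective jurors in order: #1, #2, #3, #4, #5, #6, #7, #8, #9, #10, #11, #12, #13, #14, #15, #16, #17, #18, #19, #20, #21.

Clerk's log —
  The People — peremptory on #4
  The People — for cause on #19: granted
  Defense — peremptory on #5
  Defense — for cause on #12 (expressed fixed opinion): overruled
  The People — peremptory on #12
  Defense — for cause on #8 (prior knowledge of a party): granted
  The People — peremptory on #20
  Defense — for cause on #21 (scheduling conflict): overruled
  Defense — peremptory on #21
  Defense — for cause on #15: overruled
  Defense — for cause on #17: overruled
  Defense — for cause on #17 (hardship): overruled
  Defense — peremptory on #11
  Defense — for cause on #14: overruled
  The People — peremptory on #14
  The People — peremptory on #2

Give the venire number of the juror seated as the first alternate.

Removed: #2, #4, #5, #8, #11, #12, #14, #19, #20, #21. (#15, #17 stay — for-cause denied.)
Filling seats in venire order through position 9: #1, #3, #6, #7, #9, #10, #13, #15, #16.
So alternate 1 is #16.

16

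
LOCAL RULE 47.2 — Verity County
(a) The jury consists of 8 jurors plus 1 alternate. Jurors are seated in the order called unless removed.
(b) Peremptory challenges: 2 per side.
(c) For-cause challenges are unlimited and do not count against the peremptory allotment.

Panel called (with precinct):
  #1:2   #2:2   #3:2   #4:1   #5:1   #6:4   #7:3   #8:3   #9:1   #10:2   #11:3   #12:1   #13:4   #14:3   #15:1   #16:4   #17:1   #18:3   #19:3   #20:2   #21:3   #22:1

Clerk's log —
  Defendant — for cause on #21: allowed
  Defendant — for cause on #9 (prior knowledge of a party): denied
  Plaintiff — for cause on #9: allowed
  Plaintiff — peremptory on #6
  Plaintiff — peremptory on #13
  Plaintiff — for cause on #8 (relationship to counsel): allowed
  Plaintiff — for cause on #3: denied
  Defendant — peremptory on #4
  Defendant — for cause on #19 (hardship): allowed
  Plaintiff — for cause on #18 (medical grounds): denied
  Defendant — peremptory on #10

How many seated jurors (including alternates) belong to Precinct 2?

3

Removed: #4, #6, #8, #9, #10, #13, #19, #21.
Seated (9 incl. alternates): #1, #2, #3, #5, #7, #11, #12, #14, #15.
Of those, in Precinct 2: #1, #2, #3 → 3.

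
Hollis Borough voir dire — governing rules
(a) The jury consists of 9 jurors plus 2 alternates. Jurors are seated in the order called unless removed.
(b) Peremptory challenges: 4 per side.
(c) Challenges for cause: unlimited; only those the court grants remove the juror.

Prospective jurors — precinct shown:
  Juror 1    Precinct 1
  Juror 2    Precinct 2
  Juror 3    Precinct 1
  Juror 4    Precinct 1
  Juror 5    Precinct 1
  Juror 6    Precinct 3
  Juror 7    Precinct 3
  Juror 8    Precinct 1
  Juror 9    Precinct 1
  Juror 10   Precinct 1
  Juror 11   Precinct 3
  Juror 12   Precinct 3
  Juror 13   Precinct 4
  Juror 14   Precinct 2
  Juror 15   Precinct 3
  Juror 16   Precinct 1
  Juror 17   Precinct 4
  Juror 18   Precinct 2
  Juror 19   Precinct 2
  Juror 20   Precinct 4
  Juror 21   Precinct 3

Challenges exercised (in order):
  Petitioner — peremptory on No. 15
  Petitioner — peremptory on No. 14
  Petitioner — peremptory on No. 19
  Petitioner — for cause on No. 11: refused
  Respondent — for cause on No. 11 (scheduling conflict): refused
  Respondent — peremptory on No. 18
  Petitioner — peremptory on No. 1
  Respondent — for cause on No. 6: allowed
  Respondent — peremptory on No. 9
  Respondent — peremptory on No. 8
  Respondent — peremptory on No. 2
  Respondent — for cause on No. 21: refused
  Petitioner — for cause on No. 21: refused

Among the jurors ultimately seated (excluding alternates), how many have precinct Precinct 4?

Removed: #1, #2, #6, #8, #9, #14, #15, #18, #19.
Seated jurors 1–9: #3, #4, #5, #7, #10, #11, #12, #13, #16 (alternates #17, #20 not counted).
Of those, in Precinct 4: #13 → 1.

1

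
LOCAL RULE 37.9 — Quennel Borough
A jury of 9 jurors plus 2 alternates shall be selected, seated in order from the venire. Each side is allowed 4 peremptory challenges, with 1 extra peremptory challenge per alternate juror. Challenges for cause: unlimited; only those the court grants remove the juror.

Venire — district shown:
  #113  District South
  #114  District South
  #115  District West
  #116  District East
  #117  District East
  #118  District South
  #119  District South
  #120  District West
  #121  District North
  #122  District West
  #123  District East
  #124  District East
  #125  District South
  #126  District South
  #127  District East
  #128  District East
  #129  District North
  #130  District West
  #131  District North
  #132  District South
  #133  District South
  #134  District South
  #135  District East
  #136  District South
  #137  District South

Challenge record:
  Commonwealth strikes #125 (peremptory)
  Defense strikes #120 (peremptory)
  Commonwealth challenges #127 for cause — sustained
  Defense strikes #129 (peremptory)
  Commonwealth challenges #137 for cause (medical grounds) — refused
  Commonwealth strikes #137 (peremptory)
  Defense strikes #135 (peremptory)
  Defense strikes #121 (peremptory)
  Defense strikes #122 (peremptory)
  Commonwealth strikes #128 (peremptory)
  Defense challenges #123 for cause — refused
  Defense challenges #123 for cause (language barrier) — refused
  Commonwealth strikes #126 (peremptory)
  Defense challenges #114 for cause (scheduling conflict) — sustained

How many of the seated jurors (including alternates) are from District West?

2

Removed: #114, #120, #121, #122, #125, #126, #127, #128, #129, #135, #137.
Seated (11 incl. alternates): #113, #115, #116, #117, #118, #119, #123, #124, #130, #131, #132.
Of those, in District West: #115, #130 → 2.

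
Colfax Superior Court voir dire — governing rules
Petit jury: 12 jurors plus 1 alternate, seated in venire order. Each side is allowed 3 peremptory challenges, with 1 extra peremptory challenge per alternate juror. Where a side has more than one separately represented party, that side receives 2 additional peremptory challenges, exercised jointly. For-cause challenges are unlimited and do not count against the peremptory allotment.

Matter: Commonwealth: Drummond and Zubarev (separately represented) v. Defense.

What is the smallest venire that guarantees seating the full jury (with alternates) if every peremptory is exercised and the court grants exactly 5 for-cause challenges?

Seats to fill: 12 + 1 alternates = 13.
Peremptories — Commonwealth: 3 + 1×1 + 2 = 6; Defense: 3 + 1×1 = 4; total 10.
For-cause removals: 5.
Minimum venire: 13 + 10 + 5 = 28.

28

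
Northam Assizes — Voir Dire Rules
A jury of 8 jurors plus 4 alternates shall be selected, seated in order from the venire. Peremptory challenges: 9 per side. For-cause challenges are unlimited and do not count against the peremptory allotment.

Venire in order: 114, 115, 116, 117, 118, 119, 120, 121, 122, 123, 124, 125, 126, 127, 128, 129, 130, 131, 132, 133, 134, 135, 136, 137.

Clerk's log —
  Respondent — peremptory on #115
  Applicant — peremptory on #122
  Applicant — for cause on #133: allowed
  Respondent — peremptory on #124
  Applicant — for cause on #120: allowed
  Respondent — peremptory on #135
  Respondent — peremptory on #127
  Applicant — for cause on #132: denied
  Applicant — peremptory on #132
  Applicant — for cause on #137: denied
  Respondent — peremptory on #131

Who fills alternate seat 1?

Removed: #115, #120, #122, #124, #127, #131, #132, #133, #135. (#137 stays — for-cause denied.)
Seating in order: seats 1–8 → #114, #116, #117, #118, #119, #121, #123, #125; alternates → #126, #128, #129, #130.
So alternate 1 is #126.

126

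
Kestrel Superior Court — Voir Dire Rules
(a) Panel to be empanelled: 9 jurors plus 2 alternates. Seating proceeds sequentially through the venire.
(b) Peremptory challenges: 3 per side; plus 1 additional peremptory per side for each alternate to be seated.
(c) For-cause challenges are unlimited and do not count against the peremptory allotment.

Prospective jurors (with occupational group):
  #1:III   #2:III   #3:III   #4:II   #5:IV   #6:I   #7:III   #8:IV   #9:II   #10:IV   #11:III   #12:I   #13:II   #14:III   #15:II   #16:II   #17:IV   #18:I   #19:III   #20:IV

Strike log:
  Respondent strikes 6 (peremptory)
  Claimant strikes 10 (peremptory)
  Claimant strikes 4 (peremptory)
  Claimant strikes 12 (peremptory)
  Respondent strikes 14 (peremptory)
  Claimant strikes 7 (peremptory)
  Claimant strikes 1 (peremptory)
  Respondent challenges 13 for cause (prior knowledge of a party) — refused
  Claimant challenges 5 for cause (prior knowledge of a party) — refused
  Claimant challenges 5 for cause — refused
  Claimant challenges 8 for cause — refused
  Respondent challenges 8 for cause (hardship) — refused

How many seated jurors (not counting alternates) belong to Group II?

Removed: #1, #4, #6, #7, #10, #12, #14.
Seated jurors 1–9: #2, #3, #5, #8, #9, #11, #13, #15, #16 (alternates #17, #18 not counted).
Of those, in Group II: #9, #13, #15, #16 → 4.

4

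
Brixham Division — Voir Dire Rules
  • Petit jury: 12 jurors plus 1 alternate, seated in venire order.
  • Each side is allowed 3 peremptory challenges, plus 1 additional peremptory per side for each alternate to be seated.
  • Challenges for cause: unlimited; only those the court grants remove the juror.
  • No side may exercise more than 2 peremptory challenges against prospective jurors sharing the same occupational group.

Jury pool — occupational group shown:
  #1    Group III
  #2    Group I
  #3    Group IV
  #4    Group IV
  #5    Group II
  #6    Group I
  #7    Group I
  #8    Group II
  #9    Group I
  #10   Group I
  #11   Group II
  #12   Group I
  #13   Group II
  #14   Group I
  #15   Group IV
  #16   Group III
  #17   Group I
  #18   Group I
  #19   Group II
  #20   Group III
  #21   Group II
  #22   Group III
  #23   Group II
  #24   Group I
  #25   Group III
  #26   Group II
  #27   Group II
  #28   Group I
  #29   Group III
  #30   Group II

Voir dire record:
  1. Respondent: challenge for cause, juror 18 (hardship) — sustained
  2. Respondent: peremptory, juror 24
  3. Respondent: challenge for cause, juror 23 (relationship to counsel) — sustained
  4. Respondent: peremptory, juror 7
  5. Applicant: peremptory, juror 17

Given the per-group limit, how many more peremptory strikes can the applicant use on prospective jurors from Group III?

2

Applicant peremptories so far: #17 — 1 of 4 used, 3 left overall.
Against Group III: none yet — per-group cap 2 leaves 2.
Binding limit: min(3, 2) = 2.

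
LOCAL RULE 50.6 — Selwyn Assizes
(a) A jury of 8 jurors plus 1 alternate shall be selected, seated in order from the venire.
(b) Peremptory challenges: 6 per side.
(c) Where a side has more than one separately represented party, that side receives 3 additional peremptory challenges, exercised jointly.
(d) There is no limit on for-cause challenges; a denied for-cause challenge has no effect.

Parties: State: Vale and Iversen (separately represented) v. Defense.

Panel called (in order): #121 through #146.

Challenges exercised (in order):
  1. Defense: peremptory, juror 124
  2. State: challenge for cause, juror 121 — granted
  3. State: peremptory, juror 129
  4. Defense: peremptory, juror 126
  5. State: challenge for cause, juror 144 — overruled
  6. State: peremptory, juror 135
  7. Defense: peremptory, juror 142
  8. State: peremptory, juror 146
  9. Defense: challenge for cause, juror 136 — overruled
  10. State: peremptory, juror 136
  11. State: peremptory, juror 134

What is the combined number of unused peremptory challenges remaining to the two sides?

7

State allotment: 6 base + 3 multi-party = 9. Defense allotment: 6.
State peremptories used: #129, #135, #146, #136, #134 — 5 (for-cause on #121, #144 don't count).
Defense peremptories used: #124, #126, #142 — 3 (the for-cause on #136 doesn't count).
Remaining: (9 − 5) + (6 − 3) = 7.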